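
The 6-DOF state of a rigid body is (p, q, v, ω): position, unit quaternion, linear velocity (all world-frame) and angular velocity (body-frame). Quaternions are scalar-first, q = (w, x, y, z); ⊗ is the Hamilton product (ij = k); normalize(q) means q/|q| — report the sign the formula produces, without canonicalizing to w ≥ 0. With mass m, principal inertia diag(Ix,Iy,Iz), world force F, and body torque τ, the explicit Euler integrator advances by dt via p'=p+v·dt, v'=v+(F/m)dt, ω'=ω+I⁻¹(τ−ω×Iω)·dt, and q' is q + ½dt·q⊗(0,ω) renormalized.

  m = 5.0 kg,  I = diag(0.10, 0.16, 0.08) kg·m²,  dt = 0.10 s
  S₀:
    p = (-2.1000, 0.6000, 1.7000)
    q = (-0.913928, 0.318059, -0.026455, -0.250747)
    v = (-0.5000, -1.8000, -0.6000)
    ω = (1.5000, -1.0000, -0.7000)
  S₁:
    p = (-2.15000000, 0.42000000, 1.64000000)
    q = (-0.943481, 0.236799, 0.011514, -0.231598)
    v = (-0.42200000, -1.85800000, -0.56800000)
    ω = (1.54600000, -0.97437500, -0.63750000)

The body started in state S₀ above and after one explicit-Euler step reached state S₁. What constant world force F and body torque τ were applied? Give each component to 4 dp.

F = (3.9000, -2.9000, 1.6000)
τ = (-0.0100, 0.0200, -0.0400)

v₁ − v₀ = (0.07800000, -0.05800000, 0.03200000)
applied force F = (3.9000, -2.9000, 1.6000)
Δω = ω₁−ω₀ = (0.04600000, 0.02562500, 0.06250000)
τ = I·(Δω/dt) + ω₀×(Iω₀) = (-0.0100, 0.0200, -0.0400)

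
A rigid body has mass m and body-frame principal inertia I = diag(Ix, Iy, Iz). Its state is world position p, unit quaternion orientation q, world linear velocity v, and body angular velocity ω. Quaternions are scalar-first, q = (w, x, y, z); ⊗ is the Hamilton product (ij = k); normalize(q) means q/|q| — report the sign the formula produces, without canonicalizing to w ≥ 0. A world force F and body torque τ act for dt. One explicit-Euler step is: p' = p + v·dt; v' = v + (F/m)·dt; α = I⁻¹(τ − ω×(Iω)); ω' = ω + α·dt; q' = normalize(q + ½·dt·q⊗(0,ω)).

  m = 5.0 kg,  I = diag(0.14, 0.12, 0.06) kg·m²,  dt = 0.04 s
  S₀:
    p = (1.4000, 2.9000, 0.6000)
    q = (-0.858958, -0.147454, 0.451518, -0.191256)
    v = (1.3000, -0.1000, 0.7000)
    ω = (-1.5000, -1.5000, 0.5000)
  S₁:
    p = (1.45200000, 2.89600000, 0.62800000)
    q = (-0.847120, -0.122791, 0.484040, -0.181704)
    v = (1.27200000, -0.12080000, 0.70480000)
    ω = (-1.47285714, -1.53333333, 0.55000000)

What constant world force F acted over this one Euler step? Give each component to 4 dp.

F = (-3.5000, -2.6000, 0.6000)

Δv = v₁−v₀ = (-0.02800000, -0.02080000, 0.00480000)
m·(v₁−v₀)/dt = (-3.5000, -2.6000, 0.6000)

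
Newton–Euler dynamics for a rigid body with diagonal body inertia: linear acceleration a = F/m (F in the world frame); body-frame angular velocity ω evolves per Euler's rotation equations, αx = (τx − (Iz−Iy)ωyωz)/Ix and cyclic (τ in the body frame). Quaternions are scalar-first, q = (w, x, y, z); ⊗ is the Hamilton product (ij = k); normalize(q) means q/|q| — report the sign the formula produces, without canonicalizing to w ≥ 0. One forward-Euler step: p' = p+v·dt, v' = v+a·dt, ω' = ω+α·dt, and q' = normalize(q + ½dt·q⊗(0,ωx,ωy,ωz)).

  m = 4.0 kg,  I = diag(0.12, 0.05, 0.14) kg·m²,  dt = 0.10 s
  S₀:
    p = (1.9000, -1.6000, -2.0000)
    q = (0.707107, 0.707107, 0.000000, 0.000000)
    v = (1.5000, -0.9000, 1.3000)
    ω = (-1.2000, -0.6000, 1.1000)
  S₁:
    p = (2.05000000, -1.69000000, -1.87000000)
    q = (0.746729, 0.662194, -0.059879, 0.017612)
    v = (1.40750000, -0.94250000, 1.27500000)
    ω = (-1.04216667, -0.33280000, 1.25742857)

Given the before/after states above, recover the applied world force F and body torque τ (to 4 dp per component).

Δω = ω₁−ω₀ = (0.15783333, 0.26720000, 0.15742857)
applied torque τ = (0.1300, 0.1600, 0.1700)
velocity change Δv = (-0.09250000, -0.04250000, -0.02500000)
m·(v₁−v₀)/dt = (-3.7000, -1.7000, -1.0000)

F = (-3.7000, -1.7000, -1.0000)
τ = (0.1300, 0.1600, 0.1700)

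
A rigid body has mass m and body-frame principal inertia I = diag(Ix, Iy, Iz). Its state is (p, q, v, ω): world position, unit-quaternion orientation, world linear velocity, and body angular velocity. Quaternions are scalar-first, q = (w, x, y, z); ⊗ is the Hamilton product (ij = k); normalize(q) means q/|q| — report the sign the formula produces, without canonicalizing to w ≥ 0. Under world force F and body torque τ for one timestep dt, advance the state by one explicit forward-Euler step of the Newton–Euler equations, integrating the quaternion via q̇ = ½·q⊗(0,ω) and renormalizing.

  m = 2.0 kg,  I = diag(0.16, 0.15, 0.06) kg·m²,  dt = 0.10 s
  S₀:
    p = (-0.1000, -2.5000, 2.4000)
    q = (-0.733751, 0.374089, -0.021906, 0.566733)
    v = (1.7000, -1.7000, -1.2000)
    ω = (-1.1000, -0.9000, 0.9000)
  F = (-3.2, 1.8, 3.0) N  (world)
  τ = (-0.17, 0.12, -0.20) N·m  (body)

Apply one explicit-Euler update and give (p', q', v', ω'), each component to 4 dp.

p' = (0.0700, -2.6700, 2.2800)
q' = (-0.7371, 0.4374, -0.0368, 0.5139)
v' = (1.5400, -1.6100, -1.0500)
ω' = (-1.2518, -0.7540, 0.5832)

a = F/m = (-1.6000, 0.9000, 1.5000)
p + v·dt = (0.0700, -2.6700, 2.2800)
new velocity v' = (1.5400, -1.6100, -1.0500)
precession coupling ω×(Iω) = (0.0729, -0.0990, -0.0099)
angular accel α = (-1.5181, 1.4600, -3.1683)
new body rate ω' = (-1.2518, -0.7540, 0.5832)
q⊗(0,ω) = (-0.1182772, 1.2974704, -0.2997105, -1.0211526)
updated quaternion q' = (-0.7371, 0.4374, -0.0368, 0.5139)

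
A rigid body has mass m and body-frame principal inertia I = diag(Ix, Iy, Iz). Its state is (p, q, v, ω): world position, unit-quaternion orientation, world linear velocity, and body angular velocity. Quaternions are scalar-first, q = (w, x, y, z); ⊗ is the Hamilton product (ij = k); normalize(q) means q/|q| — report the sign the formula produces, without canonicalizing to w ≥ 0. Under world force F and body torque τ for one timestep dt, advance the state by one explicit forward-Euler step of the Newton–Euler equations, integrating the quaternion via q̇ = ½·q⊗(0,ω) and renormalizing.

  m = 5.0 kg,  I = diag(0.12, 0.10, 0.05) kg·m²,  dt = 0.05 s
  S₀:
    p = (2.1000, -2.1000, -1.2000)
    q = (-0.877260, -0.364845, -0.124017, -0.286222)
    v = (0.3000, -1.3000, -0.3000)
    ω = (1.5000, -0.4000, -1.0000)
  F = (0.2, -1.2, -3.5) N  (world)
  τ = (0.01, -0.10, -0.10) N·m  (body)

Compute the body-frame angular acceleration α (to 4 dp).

gyro term ω×Iω = (-0.0200, -0.1050, 0.0120)
angular accel α = (0.2500, 0.0500, -2.2400)

α = (0.2500, 0.0500, -2.2400)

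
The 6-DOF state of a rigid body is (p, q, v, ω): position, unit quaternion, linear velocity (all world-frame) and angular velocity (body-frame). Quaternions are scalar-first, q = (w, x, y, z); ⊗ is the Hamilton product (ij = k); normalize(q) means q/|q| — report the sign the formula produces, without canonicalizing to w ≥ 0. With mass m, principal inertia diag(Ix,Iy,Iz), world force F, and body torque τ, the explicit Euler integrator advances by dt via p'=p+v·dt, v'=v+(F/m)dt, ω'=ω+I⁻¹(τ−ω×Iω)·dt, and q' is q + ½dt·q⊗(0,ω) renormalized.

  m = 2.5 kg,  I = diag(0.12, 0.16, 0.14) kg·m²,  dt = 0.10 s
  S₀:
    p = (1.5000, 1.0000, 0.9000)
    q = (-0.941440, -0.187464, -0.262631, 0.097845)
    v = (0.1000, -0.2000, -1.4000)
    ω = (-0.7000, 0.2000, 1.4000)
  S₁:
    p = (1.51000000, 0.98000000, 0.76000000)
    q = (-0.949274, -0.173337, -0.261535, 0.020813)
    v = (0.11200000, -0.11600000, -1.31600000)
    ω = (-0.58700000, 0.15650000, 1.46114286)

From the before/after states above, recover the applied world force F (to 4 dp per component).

F = (0.3000, 2.1000, 2.1000)

v₁ − v₀ = (0.01200000, 0.08400000, 0.08400000)
applied force F = (0.3000, 2.1000, 2.1000)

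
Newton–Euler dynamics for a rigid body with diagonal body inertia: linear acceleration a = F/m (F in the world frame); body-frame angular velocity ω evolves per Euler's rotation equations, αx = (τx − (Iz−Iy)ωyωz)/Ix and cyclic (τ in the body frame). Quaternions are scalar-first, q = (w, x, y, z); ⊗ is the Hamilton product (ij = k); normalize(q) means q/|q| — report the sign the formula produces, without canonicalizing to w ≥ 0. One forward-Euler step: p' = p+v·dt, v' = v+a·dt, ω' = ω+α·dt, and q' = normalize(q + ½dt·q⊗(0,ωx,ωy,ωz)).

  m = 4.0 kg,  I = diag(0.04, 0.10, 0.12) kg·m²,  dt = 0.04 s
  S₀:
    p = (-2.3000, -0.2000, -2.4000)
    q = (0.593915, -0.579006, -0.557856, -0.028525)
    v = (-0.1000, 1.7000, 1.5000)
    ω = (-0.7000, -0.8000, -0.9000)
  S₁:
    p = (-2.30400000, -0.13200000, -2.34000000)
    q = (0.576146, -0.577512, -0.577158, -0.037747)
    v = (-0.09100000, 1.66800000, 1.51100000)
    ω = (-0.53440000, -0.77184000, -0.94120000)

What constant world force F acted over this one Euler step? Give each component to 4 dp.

F = (0.9000, -3.2000, 1.1000)

Δv = v₁−v₀ = (0.00900000, -0.03200000, 0.01100000)
applied force F = (0.9000, -3.2000, 1.1000)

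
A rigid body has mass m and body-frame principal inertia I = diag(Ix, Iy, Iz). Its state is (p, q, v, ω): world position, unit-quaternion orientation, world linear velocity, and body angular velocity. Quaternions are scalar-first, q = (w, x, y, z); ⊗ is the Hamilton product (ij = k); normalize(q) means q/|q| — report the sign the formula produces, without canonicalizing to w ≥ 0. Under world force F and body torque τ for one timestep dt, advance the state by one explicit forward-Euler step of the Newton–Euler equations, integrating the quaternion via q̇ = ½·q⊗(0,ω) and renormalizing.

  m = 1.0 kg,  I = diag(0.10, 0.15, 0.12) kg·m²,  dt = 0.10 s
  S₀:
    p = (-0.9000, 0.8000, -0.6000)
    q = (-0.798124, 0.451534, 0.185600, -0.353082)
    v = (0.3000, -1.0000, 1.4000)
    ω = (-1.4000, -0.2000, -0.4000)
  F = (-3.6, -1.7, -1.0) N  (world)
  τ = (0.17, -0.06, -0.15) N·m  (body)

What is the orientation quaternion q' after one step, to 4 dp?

Hamilton product q⊗(0,ω) = (0.5280348, 0.9725172, 0.8345532, 0.4887828)
q + ½dt·q⊗(0,ω), renormalized = (-0.7696, 0.4988, 0.2267, -0.3278)

q' = (-0.7696, 0.4988, 0.2267, -0.3278)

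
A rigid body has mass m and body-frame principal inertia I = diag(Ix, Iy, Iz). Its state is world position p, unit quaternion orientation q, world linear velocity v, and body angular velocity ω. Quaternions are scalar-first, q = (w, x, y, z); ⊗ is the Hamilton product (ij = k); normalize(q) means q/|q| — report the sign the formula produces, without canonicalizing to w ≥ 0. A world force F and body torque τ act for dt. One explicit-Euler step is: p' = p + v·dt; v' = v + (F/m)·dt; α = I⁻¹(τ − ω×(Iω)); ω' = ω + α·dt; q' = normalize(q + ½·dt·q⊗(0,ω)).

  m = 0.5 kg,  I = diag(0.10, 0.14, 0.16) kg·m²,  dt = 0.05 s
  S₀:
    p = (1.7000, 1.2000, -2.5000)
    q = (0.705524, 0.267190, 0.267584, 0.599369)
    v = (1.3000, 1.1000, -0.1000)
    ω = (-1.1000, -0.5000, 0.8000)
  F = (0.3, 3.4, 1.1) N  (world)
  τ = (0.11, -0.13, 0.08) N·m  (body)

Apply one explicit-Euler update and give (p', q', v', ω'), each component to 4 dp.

p + v·dt = (1.7650, 1.2550, -2.5050)
new velocity v' = (1.3300, 1.4400, 0.0100)
gyro term ω×Iω = (-0.0080, 0.0528, 0.0220)
(τ − ω×Iω)/I = (1.1800, -1.3057, 0.3625)
new body rate ω' = (-1.0410, -0.5653, 0.8181)
Hamilton product q⊗(0,ω) = (-0.0517942, -0.2623247, -1.2258199, 0.7251666)
q' = normalize(q + ½dt·q⊗(0,ω)) = (0.7038, 0.2605, 0.2368, 0.6171)

p' = (1.7650, 1.2550, -2.5050)
q' = (0.7038, 0.2605, 0.2368, 0.6171)
v' = (1.3300, 1.4400, 0.0100)
ω' = (-1.0410, -0.5653, 0.8181)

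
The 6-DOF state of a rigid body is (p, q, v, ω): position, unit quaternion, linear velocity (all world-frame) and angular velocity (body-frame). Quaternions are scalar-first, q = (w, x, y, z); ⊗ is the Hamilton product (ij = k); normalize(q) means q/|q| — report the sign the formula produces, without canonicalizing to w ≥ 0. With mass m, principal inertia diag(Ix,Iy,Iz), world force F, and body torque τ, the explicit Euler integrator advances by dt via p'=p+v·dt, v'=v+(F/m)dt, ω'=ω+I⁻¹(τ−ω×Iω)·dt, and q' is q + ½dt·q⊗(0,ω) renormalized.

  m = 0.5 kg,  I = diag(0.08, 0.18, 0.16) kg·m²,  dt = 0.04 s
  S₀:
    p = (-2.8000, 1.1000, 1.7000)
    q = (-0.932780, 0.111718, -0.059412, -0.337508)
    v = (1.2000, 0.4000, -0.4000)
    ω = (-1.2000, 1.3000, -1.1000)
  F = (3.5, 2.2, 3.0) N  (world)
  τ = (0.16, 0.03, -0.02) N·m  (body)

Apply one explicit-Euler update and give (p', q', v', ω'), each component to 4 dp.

p' = (-2.7520, 1.1160, 1.6840)
q' = (-0.9352, 0.1441, -0.0730, -0.3152)
v' = (1.4800, 0.5760, -0.1600)
ω' = (-1.1343, 1.3301, -1.0660)

angular accel α = (1.6425, 0.7533, 0.8500)
new body rate ω' = (-1.1343, 1.3301, -1.0660)
q⊗(0,ω) = (-0.1599616, 1.6234496, -0.6847146, 1.0999970)
q + ½dt·q⊗(0,ω), renormalized = (-0.9352, 0.1441, -0.0730, -0.3152)
a = (7.0000, 4.4000, 6.0000)
new position p' = (-2.7520, 1.1160, 1.6840)
new velocity v' = (1.4800, 0.5760, -0.1600)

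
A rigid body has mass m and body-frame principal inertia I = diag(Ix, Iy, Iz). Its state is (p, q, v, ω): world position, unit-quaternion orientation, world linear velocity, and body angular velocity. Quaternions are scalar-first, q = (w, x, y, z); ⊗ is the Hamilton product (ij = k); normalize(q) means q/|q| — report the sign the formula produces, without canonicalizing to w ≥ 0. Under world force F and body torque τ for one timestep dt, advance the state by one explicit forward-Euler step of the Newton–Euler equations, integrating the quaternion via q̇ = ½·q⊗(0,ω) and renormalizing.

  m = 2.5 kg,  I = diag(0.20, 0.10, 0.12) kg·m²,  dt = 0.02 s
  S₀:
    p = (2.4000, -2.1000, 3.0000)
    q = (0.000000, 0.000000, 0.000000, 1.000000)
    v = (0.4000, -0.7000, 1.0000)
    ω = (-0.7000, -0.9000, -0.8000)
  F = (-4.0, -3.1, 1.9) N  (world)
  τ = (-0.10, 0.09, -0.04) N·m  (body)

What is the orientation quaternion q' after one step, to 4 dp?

q' = (0.0080, 0.0090, -0.0070, 0.9999)

2q̇ = q⊗(0,ω) = (0.8000000, 0.9000000, -0.7000000, 0.0000000)
q' = normalize(q + ½dt·q⊗(0,ω)) = (0.0080, 0.0090, -0.0070, 0.9999)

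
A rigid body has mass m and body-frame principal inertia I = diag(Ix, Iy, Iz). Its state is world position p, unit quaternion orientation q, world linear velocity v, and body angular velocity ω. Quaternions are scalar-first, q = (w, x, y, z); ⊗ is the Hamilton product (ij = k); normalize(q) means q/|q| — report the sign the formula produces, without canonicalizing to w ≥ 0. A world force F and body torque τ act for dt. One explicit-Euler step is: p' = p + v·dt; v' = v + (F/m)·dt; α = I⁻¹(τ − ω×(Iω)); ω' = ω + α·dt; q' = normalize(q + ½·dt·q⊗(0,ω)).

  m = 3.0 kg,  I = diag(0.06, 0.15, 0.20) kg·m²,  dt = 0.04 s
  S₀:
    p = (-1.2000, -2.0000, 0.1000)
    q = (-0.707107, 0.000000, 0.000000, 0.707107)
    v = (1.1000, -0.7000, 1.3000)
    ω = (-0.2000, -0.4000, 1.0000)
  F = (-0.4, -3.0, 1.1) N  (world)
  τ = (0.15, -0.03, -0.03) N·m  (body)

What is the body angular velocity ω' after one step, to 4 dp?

precession coupling ω×(Iω) = (-0.0200, 0.0280, 0.0072)
α = I⁻¹(τ − ω×Iω) = (2.8333, -0.3867, -0.1860)
ω' = ω + α·dt = (-0.0867, -0.4155, 0.9926)

ω' = (-0.0867, -0.4155, 0.9926)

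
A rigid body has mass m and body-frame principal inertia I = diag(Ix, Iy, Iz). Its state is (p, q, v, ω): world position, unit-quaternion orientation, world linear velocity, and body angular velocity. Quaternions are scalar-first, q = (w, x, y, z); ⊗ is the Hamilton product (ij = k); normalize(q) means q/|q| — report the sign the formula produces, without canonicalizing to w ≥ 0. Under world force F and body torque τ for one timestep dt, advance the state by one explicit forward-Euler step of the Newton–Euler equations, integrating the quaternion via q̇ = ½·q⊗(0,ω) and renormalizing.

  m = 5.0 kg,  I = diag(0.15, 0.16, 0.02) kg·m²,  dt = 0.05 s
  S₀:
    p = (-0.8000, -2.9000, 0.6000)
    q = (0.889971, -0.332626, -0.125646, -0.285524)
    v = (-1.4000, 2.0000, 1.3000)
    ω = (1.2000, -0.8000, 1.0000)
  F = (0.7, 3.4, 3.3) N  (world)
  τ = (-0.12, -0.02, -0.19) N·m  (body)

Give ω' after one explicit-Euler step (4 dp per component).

ω×(Iω) gyroscopic = (0.1120, 0.1560, -0.0096)
α = I⁻¹(τ − ω×Iω) = (-1.5467, -1.1000, -9.0200)
ω + α·dt = (1.1227, -0.8550, 0.5490)

ω' = (1.1227, -0.8550, 0.5490)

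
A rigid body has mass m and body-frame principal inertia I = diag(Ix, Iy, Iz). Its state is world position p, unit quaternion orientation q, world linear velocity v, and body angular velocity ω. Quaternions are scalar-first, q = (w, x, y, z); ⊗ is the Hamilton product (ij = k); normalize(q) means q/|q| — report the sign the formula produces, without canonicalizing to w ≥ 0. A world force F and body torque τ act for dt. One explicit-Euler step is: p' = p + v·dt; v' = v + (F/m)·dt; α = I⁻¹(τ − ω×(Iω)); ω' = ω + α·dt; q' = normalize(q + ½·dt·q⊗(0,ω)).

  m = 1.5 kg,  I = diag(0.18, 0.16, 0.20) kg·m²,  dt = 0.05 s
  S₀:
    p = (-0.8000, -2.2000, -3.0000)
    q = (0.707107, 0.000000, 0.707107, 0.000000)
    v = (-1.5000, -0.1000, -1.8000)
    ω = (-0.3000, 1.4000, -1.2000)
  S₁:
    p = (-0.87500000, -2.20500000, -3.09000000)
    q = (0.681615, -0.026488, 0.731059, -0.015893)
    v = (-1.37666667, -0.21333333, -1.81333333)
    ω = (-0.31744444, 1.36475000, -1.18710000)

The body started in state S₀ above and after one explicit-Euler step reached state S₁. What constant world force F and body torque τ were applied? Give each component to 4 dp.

ω₁ − ω₀ = (-0.01744444, -0.03525000, 0.01290000)
ω₀×(Iω₀) = (-0.0672, -0.0072, 0.0084)
I·α + gyro = (-0.1300, -0.1200, 0.0600)
velocity change Δv = (0.12333333, -0.11333333, -0.01333333)
F = m·Δv/dt = (3.7000, -3.4000, -0.4000)

F = (3.7000, -3.4000, -0.4000)
τ = (-0.1300, -0.1200, 0.0600)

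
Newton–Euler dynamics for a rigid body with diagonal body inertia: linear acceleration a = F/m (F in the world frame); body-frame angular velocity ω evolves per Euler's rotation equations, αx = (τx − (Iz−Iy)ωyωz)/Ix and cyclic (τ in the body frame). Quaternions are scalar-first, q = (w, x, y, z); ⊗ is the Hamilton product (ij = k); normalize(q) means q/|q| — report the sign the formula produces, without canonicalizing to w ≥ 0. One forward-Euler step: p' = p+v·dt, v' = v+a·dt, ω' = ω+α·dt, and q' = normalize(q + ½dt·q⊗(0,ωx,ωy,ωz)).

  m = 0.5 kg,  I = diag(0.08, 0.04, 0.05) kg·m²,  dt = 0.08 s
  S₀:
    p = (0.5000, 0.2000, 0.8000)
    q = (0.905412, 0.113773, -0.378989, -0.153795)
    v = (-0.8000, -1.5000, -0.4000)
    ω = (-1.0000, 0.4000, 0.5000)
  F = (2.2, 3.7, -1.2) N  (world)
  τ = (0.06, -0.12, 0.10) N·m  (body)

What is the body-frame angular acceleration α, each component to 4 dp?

α = (0.7250, -2.6250, 1.6800)

precession coupling ω×(Iω) = (0.0020, -0.0150, 0.0160)
α = I⁻¹(τ − ω×Iω) = (0.7250, -2.6250, 1.6800)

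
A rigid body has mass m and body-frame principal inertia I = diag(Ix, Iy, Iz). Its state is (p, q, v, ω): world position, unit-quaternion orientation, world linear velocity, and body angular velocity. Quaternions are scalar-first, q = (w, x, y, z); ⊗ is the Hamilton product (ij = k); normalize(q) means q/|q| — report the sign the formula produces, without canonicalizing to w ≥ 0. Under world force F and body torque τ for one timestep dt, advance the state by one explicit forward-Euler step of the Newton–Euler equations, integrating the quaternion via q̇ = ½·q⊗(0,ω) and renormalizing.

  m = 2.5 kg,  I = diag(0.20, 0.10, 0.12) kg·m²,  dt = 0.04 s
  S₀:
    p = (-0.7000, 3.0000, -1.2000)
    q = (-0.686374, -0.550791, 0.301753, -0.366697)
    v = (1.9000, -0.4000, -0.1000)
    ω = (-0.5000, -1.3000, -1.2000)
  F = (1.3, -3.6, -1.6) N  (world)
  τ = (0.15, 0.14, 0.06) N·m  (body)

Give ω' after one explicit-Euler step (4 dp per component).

ω' = (-0.4762, -1.2632, -1.1583)

α = I⁻¹(τ − ω×Iω) = (0.5940, 0.9200, 1.0417)
new body rate ω' = (-0.4762, -1.2632, -1.1583)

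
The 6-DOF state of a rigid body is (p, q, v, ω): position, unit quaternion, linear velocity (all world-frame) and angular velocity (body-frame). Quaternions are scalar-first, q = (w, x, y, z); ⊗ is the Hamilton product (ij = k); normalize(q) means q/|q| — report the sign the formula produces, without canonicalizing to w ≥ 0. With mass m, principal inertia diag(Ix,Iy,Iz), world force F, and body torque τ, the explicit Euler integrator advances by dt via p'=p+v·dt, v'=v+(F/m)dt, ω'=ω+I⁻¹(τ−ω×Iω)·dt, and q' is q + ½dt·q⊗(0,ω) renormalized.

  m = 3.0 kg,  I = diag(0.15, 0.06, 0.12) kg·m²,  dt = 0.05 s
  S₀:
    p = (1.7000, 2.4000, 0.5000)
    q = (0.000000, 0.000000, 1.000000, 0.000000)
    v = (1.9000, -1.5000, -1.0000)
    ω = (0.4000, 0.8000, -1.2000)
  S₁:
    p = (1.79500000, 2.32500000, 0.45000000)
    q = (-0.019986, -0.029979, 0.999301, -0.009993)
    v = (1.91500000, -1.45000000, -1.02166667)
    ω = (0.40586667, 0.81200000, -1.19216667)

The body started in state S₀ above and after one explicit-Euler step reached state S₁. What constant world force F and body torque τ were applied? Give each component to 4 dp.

F = (0.9000, 3.0000, -1.3000)
τ = (-0.0400, 0.0000, -0.0100)

Δω = ω₁−ω₀ = (0.00586667, 0.01200000, 0.00783333)
τ = I·(Δω/dt) + ω₀×(Iω₀) = (-0.0400, 0.0000, -0.0100)
v₁ − v₀ = (0.01500000, 0.05000000, -0.02166667)
applied force F = (0.9000, 3.0000, -1.3000)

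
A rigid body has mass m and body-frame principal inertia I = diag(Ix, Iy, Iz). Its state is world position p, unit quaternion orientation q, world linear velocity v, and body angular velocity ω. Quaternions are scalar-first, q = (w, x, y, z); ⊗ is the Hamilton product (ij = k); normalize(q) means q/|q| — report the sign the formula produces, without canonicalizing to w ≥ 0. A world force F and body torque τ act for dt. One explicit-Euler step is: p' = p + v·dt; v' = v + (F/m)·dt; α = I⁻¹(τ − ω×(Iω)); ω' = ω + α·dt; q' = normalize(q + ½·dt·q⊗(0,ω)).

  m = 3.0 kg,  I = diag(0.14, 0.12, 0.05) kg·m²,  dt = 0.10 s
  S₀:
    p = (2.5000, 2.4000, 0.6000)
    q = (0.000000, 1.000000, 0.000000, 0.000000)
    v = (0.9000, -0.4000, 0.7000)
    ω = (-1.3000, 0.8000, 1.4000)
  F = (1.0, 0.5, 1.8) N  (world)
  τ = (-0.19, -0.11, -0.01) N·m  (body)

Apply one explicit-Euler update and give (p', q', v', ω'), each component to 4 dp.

p' = (2.5900, 2.3600, 0.6700)
q' = (0.0647, 0.9947, -0.0696, 0.0398)
v' = (0.9333, -0.3833, 0.7600)
ω' = (-1.3797, 0.8448, 1.3384)

gyro term ω×Iω = (-0.0784, -0.1638, 0.0208)
(τ − ω×Iω)/I = (-0.7971, 0.4483, -0.6160)
ω' = ω + α·dt = (-1.3797, 0.8448, 1.3384)
q⊗(0,ω) = (1.3000000, 0.0000000, -1.4000000, 0.8000000)
updated quaternion q' = (0.0647, 0.9947, -0.0696, 0.0398)
a = (0.3333, 0.1667, 0.6000)
p + v·dt = (2.5900, 2.3600, 0.6700)
new velocity v' = (0.9333, -0.3833, 0.7600)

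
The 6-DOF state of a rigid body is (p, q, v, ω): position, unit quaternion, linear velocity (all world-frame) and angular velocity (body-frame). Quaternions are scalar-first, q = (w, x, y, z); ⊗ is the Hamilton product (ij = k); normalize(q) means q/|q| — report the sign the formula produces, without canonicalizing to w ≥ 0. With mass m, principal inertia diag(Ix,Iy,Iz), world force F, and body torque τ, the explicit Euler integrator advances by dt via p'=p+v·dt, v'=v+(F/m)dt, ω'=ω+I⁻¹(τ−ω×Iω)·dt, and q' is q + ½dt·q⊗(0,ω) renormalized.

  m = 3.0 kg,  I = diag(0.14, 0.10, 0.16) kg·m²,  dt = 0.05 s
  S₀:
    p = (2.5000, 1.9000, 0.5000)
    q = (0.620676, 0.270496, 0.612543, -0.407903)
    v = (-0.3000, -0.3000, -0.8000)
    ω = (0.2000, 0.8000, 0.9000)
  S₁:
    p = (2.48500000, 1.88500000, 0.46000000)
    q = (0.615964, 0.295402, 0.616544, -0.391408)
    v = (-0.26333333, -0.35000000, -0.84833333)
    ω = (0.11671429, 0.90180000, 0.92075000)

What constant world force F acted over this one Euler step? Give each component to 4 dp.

F = (2.2000, -3.0000, -2.9000)

velocity change Δv = (0.03666667, -0.05000000, -0.04833333)
m·(v₁−v₀)/dt = (2.2000, -3.0000, -2.9000)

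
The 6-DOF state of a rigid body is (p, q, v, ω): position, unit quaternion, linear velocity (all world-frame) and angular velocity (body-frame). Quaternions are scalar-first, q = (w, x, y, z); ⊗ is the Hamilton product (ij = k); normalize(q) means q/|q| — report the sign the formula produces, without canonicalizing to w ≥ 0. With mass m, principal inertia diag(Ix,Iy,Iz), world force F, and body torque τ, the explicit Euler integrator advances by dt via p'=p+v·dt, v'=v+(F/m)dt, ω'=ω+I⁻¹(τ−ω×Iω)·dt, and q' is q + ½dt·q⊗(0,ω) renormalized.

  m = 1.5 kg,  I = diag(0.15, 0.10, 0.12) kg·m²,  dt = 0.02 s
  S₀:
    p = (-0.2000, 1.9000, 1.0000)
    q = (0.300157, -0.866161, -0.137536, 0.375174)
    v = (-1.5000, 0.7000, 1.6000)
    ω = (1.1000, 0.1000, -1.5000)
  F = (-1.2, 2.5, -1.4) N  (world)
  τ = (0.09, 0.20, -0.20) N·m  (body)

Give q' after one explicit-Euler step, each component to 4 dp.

q' = (0.3154, -0.8610, -0.1461, 0.3713)

Hamilton product q⊗(0,ω) = (1.5292917, 0.4989593, -0.8565344, -0.3855620)
q + ½dt·q⊗(0,ω), renormalized = (0.3154, -0.8610, -0.1461, 0.3713)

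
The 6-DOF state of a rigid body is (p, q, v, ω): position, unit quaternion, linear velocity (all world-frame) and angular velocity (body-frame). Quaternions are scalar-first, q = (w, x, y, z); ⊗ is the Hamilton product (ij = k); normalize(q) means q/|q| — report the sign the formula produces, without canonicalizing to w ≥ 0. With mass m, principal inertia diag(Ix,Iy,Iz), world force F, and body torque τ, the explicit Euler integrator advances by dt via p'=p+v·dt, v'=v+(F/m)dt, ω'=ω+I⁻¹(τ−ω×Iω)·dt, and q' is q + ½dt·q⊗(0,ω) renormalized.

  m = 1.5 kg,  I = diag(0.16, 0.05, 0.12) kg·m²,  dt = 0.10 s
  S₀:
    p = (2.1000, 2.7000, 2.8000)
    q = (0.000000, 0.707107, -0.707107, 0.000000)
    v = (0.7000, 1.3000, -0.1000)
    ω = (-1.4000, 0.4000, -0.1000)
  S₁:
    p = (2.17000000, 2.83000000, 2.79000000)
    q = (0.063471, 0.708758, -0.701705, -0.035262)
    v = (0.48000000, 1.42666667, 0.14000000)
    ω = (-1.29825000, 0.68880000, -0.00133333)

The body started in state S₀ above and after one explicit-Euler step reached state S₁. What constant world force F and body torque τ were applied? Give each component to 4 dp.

F = (-3.3000, 1.9000, 3.6000)
τ = (0.1600, 0.1500, 0.1800)

rate change Δω = (0.10175000, 0.28880000, 0.09866667)
gyro term ω₀×Iω₀ = (-0.0028, 0.0056, 0.0616)
applied torque τ = (0.1600, 0.1500, 0.1800)
Δv = v₁−v₀ = (-0.22000000, 0.12666667, 0.24000000)
F = m·Δv/dt = (-3.3000, 1.9000, 3.6000)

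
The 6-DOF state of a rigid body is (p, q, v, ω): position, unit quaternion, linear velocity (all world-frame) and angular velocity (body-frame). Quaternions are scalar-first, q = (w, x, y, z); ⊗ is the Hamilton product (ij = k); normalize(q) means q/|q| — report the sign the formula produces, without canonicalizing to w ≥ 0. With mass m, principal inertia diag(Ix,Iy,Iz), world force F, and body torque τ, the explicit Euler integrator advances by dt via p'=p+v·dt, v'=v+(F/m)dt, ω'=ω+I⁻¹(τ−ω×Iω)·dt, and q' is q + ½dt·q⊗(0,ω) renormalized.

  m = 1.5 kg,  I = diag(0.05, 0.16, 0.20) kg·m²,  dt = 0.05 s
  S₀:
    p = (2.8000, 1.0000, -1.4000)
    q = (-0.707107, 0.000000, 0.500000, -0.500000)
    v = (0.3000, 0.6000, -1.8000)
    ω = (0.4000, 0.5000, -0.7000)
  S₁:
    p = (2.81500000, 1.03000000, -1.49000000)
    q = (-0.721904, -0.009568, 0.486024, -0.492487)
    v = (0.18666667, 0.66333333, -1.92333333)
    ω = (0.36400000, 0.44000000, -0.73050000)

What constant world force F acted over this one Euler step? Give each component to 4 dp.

F = (-3.4000, 1.9000, -3.7000)

velocity change Δv = (-0.11333333, 0.06333333, -0.12333333)
F = m·Δv/dt = (-3.4000, 1.9000, -3.7000)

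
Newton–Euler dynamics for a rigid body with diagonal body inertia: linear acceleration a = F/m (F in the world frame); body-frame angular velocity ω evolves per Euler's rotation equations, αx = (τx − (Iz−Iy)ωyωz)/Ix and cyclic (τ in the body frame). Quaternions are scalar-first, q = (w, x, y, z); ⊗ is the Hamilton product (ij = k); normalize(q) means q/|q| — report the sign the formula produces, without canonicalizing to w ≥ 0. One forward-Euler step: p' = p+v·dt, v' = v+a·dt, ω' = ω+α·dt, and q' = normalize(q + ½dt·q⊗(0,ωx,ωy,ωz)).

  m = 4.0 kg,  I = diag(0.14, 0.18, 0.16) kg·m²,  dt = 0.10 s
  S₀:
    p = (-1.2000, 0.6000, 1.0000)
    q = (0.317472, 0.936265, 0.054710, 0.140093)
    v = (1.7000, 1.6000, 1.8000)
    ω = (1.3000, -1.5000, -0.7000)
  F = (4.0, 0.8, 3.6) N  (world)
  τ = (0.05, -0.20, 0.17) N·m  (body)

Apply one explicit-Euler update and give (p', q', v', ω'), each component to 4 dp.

α = I⁻¹(τ − ω×Iω) = (0.5071, -1.2122, 1.5500)
new body rate ω' = (1.3507, -1.6212, -0.5450)
2q̇ = q⊗(0,ω) = (-1.0370144, 0.5845561, 0.3612984, -1.6977509)
q' = normalize(q + ½dt·q⊗(0,ω)) = (0.2642, 0.9602, 0.0724, 0.0549)
p + v·dt = (-1.0300, 0.7600, 1.1800)
new velocity v' = (1.8000, 1.6200, 1.8900)

p' = (-1.0300, 0.7600, 1.1800)
q' = (0.2642, 0.9602, 0.0724, 0.0549)
v' = (1.8000, 1.6200, 1.8900)
ω' = (1.3507, -1.6212, -0.5450)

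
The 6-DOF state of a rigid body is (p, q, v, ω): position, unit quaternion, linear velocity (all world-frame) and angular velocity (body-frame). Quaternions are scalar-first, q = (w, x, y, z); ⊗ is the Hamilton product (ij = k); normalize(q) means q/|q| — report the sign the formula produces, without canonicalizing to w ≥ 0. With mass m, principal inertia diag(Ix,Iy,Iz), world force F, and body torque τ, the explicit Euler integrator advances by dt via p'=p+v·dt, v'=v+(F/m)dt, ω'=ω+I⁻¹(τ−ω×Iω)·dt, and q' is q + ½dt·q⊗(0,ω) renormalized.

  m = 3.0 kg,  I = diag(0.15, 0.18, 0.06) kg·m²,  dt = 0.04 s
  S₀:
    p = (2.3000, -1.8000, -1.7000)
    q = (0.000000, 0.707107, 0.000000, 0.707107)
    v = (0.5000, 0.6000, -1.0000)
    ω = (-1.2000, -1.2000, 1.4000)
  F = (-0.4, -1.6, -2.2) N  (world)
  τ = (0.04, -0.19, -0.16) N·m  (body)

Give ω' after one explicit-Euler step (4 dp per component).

α = I⁻¹(τ − ω×Iω) = (-1.0773, -0.2156, -3.3867)
new body rate ω' = (-1.2431, -1.2086, 1.2645)

ω' = (-1.2431, -1.2086, 1.2645)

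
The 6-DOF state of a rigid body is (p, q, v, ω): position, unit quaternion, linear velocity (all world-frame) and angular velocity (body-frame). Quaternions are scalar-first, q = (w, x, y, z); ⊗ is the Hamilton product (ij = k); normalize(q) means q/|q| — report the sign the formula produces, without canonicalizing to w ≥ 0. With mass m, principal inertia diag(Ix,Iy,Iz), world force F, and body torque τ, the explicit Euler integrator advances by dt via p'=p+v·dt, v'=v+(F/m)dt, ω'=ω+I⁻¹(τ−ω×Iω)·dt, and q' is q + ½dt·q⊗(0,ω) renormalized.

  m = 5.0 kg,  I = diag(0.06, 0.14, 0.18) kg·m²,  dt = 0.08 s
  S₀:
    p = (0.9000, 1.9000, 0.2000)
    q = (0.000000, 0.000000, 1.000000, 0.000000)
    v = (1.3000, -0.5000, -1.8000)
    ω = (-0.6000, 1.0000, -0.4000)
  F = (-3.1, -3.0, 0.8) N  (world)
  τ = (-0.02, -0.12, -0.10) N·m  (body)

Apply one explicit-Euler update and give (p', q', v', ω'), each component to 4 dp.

precession coupling ω×(Iω) = (-0.0160, -0.0288, -0.0480)
α = I⁻¹(τ − ω×Iω) = (-0.0667, -0.6514, -0.2889)
ω' = ω + α·dt = (-0.6053, 0.9479, -0.4231)
Hamilton product q⊗(0,ω) = (-1.0000000, -0.4000000, 0.0000000, 0.6000000)
updated quaternion q' = (-0.0400, -0.0160, 0.9988, 0.0240)
p + v·dt = (1.0040, 1.8600, 0.0560)
v + (F/m)dt = (1.2504, -0.5480, -1.7872)

p' = (1.0040, 1.8600, 0.0560)
q' = (-0.0400, -0.0160, 0.9988, 0.0240)
v' = (1.2504, -0.5480, -1.7872)
ω' = (-0.6053, 0.9479, -0.4231)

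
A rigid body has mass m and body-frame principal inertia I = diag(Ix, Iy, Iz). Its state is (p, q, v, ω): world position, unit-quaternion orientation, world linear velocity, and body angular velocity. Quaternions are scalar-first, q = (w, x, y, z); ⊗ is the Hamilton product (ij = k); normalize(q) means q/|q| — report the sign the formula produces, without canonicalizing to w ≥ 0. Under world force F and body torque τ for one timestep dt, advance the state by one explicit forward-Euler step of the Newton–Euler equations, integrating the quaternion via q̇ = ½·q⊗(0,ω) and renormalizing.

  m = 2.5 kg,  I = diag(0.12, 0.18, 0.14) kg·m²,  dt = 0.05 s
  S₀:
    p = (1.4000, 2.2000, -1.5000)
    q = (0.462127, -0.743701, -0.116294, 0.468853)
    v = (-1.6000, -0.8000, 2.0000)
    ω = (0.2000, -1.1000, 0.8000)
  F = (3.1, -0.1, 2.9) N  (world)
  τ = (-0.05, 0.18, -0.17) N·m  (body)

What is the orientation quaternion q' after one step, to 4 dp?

2q̇ = q⊗(0,ω) = (-0.3542656, 0.5151285, 0.1803917, 1.2110315)
q' = normalize(q + ½dt·q⊗(0,ω)) = (0.4530, -0.7304, -0.1117, 0.4988)

q' = (0.4530, -0.7304, -0.1117, 0.4988)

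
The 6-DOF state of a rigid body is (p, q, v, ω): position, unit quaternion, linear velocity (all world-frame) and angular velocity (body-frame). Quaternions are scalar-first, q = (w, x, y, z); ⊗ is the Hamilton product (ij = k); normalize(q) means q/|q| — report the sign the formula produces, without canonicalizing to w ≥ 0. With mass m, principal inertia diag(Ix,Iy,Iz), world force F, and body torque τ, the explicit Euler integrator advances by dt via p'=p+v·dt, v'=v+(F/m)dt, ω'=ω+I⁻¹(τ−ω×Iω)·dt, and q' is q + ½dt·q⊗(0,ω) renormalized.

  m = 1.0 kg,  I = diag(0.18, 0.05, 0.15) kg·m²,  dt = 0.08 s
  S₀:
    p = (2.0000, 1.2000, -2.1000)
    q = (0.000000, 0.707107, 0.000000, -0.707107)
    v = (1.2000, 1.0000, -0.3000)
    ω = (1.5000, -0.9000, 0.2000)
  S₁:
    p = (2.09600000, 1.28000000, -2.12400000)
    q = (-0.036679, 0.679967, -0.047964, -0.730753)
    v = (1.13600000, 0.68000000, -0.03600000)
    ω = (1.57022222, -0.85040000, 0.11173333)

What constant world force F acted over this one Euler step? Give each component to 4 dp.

F = (-0.8000, -4.0000, 3.3000)

Δv = v₁−v₀ = (-0.06400000, -0.32000000, 0.26400000)
F = m·Δv/dt = (-0.8000, -4.0000, 3.3000)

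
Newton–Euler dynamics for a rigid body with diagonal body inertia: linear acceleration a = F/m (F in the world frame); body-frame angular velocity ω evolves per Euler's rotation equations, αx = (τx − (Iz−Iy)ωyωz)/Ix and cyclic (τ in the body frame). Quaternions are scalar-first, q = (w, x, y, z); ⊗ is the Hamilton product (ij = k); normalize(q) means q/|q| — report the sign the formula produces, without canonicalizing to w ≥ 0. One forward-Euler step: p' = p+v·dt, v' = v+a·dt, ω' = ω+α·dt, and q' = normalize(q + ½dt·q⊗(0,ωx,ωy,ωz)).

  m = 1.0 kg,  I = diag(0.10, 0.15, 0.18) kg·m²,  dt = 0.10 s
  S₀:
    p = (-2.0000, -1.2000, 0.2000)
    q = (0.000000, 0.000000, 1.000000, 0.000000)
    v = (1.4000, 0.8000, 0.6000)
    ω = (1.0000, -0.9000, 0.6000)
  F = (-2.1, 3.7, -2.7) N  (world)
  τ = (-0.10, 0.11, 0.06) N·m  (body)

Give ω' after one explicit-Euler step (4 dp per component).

ω' = (0.9162, -0.7947, 0.6583)

α = I⁻¹(τ − ω×Iω) = (-0.8380, 1.0533, 0.5833)
new body rate ω' = (0.9162, -0.7947, 0.6583)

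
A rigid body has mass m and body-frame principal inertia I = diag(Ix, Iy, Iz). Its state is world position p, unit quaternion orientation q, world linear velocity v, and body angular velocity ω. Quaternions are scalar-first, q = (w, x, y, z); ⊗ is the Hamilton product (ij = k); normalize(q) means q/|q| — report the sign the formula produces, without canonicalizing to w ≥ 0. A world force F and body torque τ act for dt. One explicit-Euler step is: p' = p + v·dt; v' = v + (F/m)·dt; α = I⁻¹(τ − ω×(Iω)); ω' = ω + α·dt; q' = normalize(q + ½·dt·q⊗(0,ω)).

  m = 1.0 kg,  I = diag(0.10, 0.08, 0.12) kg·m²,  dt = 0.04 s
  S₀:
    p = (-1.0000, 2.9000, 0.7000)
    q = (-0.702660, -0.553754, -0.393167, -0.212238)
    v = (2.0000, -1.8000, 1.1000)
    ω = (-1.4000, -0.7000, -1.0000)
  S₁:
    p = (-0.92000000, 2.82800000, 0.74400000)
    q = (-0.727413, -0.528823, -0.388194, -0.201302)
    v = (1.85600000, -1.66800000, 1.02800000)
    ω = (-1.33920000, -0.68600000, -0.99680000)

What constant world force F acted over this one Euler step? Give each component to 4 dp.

Δv = v₁−v₀ = (-0.14400000, 0.13200000, -0.07200000)
F = m·Δv/dt = (-3.6000, 3.3000, -1.8000)

F = (-3.6000, 3.3000, -1.8000)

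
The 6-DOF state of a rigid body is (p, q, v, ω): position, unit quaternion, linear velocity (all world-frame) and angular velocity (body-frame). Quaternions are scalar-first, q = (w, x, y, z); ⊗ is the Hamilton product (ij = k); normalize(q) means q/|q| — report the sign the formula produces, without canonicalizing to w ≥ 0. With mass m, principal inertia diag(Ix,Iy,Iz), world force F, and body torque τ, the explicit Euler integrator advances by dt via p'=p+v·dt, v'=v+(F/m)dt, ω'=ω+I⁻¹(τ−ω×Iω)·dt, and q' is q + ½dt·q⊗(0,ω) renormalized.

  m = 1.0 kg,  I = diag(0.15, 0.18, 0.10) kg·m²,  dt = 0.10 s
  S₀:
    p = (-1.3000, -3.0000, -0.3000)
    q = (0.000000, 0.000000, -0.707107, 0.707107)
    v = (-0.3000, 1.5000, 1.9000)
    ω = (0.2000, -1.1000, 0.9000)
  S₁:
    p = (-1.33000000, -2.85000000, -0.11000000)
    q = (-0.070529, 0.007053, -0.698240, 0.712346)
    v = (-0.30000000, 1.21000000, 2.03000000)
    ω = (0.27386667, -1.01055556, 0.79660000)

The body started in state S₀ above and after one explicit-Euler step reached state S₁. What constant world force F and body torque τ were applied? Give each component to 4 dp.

F = (0.0000, -2.9000, 1.3000)
τ = (0.1900, 0.1700, -0.1100)

v₁ − v₀ = (0.00000000, -0.29000000, 0.13000000)
applied force F = (0.0000, -2.9000, 1.3000)
Δω = ω₁−ω₀ = (0.07386667, 0.08944444, -0.10340000)
I·α + gyro = (0.1900, 0.1700, -0.1100)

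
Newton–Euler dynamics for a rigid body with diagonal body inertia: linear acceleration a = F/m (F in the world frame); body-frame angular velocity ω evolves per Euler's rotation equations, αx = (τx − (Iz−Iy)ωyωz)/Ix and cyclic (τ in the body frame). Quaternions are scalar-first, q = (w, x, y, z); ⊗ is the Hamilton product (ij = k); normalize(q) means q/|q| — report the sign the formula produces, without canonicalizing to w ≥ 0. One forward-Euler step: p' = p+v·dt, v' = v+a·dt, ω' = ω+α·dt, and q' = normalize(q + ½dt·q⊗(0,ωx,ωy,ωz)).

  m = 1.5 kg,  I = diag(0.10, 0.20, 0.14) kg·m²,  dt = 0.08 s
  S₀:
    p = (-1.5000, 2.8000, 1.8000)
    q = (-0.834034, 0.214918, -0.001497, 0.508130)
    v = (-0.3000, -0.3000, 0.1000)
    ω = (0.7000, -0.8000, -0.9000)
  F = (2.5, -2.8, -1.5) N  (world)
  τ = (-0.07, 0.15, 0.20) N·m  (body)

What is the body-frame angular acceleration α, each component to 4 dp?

α = (-0.2680, 0.6240, 1.8286)

ω×(Iω) gyroscopic = (-0.0432, 0.0252, -0.0560)
angular accel α = (-0.2680, 0.6240, 1.8286)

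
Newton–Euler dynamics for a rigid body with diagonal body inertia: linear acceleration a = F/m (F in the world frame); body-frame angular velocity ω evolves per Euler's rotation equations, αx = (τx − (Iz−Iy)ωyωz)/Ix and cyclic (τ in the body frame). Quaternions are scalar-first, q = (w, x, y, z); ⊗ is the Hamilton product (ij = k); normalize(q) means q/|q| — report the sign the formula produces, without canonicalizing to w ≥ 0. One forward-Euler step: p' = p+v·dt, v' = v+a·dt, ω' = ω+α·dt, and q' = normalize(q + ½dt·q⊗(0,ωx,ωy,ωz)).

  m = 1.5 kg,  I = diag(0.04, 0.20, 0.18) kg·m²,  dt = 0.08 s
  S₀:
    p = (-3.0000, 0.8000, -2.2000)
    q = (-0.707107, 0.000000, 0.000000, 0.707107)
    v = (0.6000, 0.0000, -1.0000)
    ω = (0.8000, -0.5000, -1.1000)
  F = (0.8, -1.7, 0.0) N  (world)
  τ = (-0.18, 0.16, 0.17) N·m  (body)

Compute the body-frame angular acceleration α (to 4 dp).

α = (-4.2250, 0.1840, 1.3000)

ω×(Iω) gyroscopic = (-0.0110, 0.1232, -0.0640)
(τ − ω×Iω)/I = (-4.2250, 0.1840, 1.3000)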